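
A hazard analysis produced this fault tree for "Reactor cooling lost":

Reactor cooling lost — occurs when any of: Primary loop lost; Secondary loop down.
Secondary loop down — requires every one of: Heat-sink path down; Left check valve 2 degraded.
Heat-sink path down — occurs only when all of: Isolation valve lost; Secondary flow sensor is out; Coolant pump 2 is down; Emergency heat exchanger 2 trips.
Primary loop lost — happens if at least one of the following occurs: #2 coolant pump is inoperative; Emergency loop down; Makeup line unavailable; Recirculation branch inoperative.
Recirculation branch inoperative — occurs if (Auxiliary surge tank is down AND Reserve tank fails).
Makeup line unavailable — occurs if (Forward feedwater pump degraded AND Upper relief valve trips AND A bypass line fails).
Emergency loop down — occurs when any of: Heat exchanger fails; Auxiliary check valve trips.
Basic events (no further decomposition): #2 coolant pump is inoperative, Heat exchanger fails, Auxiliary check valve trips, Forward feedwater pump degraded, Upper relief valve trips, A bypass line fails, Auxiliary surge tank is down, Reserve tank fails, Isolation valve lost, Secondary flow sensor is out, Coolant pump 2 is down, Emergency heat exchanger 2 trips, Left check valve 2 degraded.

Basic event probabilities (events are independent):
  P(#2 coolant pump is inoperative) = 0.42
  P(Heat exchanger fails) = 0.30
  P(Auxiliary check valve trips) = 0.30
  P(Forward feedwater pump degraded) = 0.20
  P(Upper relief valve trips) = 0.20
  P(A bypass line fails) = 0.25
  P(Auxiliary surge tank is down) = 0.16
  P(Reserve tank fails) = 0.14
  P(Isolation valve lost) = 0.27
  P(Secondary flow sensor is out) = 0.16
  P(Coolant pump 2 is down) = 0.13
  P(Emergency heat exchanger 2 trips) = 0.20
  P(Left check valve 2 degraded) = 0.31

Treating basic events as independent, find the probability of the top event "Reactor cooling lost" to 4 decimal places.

P(Emergency loop down) [OR] = 1 − (1−0.30) × (1−0.30) = 0.510000
P(Makeup line unavailable) [AND] = 0.20 × 0.20 × 0.25 = 0.010000
P(Recirculation branch inoperative) [AND] = 0.16 × 0.14 = 0.022400
P(Primary loop lost) [OR] = 1 − (1−0.42) × (1−0.510000) × (1−0.010000) × (1−0.022400) = 0.724944
P(Heat-sink path down) [AND] = 0.27 × 0.16 × 0.13 × 0.20 = 0.001123
P(Secondary loop down) [AND] = 0.001123 × 0.31 = 0.000348
P(Reactor cooling lost) [OR] = 1 − (1−0.724944) × (1−0.000348) = 0.725040
Rounded to 4 decimal places: P(Reactor cooling lost) ≈ 0.7250.

0.7250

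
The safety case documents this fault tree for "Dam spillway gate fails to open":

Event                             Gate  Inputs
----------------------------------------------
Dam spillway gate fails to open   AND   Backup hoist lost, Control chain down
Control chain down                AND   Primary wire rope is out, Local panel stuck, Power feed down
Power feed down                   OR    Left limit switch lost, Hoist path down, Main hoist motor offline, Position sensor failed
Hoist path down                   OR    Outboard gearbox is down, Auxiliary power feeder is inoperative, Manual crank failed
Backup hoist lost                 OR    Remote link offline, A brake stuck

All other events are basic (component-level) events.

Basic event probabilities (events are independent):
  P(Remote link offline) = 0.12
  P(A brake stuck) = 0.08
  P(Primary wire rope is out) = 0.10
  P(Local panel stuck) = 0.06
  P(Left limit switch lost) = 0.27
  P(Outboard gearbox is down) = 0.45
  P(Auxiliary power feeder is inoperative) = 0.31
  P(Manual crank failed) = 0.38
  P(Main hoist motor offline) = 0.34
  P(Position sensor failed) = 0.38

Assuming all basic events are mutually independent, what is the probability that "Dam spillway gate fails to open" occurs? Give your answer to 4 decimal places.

0.0011

P(Backup hoist lost) [OR] = 1 − (1−0.12) × (1−0.08) = 0.190400
P(Hoist path down) [OR] = 1 − (1−0.45) × (1−0.31) × (1−0.38) = 0.764710
P(Power feed down) [OR] = 1 − (1−0.27) × (1−0.764710) × (1−0.34) × (1−0.38) = 0.929715
P(Control chain down) [AND] = 0.10 × 0.06 × 0.929715 = 0.005578
P(Dam spillway gate fails to open) [AND] = 0.190400 × 0.005578 = 0.001062
Rounded to 4 decimal places: P(Dam spillway gate fails to open) ≈ 0.0011.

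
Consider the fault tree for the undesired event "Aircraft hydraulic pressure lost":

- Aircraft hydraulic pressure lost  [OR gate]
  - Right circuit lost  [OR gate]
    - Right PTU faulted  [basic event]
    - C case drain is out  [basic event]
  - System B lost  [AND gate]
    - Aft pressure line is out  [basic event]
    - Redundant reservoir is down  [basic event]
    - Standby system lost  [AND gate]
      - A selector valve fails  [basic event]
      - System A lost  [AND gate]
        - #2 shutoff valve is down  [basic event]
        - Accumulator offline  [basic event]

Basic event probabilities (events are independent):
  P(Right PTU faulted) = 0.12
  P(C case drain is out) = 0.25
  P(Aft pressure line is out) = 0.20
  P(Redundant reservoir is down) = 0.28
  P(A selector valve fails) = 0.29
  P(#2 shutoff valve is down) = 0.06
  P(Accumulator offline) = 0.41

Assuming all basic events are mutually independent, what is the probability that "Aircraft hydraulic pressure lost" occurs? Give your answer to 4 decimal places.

P(Right circuit lost) [OR] = 1 − (1−0.12) × (1−0.25) = 0.340000
P(System A lost) [AND] = 0.06 × 0.41 = 0.024600
P(Standby system lost) [AND] = 0.29 × 0.024600 = 0.007134
P(System B lost) [AND] = 0.20 × 0.28 × 0.007134 = 0.000400
P(Aircraft hydraulic pressure lost) [OR] = 1 − (1−0.340000) × (1−0.000400) = 0.340264
Rounded to 4 decimal places: P(Aircraft hydraulic pressure lost) ≈ 0.3403.

0.3403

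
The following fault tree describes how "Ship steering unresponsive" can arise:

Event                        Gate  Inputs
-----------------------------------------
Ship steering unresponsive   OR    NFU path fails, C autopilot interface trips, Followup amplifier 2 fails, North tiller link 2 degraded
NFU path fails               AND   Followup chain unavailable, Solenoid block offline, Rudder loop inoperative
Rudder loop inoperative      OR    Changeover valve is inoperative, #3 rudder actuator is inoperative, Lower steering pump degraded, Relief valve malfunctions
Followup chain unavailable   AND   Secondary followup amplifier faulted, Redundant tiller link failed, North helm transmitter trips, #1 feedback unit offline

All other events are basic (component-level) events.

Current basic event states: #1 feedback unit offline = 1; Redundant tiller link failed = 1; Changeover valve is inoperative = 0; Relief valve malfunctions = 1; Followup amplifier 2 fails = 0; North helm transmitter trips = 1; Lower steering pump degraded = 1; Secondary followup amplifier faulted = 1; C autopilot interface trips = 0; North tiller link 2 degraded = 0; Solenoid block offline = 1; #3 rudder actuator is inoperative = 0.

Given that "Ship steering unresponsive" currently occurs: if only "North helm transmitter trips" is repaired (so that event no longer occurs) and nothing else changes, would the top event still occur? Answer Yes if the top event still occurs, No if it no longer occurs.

No

Counterfactual: set "North helm transmitter trips" to not occurred.
Followup chain unavailable [AND]: Secondary followup amplifier faulted=occurs, Redundant tiller link failed=occurs, North helm transmitter trips=not, #1 feedback unit offline=occurs → not all inputs occur → does not occur.
Rudder loop inoperative [OR]: Changeover valve is inoperative=not, #3 rudder actuator is inoperative=not, Lower steering pump degraded=occurs, Relief valve malfunctions=occurs → at least one input occurs → occurs.
NFU path fails [AND]: Followup chain unavailable=not, Solenoid block offline=occurs, Rudder loop inoperative=occurs → not all inputs occur → does not occur.
Ship steering unresponsive [OR]: NFU path fails=not, C autopilot interface trips=not, Followup amplifier 2 fails=not, North tiller link 2 degraded=not → no input occurs → does not occur.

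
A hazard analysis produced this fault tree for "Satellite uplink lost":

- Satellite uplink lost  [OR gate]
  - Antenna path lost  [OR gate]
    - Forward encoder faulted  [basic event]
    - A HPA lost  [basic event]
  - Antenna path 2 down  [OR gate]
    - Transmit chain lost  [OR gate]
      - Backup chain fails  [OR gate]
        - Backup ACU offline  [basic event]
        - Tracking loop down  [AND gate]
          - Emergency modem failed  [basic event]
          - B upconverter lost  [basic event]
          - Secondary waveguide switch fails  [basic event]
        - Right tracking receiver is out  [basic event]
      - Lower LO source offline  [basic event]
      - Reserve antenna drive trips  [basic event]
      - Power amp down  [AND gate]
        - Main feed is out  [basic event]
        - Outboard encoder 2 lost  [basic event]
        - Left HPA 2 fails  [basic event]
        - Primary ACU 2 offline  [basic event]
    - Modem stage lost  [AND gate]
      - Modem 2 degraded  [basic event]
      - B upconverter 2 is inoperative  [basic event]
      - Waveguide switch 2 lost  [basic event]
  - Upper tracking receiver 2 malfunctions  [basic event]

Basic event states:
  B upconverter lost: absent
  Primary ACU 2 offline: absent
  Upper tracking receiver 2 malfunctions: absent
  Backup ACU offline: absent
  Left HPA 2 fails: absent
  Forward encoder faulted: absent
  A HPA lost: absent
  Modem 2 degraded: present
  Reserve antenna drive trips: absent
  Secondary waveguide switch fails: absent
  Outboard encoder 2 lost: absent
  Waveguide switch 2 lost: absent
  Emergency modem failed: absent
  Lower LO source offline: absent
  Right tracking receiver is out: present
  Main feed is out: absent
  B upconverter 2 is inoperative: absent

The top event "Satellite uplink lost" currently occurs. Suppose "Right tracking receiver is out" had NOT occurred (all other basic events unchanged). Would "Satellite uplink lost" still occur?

Counterfactual: set "Right tracking receiver is out" to not occurred.
Antenna path lost [OR]: Forward encoder faulted=not, A HPA lost=not → no input occurs → does not occur.
Tracking loop down [AND]: Emergency modem failed=not, B upconverter lost=not, Secondary waveguide switch fails=not → not all inputs occur → does not occur.
Backup chain fails [OR]: Backup ACU offline=not, Tracking loop down=not, Right tracking receiver is out=not → no input occurs → does not occur.
Power amp down [AND]: Main feed is out=not, Outboard encoder 2 lost=not, Left HPA 2 fails=not, Primary ACU 2 offline=not → not all inputs occur → does not occur.
Transmit chain lost [OR]: Backup chain fails=not, Lower LO source offline=not, Reserve antenna drive trips=not, Power amp down=not → no input occurs → does not occur.
Modem stage lost [AND]: Modem 2 degraded=occurs, B upconverter 2 is inoperative=not, Waveguide switch 2 lost=not → not all inputs occur → does not occur.
Antenna path 2 down [OR]: Transmit chain lost=not, Modem stage lost=not → no input occurs → does not occur.
Satellite uplink lost [OR]: Antenna path lost=not, Antenna path 2 down=not, Upper tracking receiver 2 malfunctions=not → no input occurs → does not occur.

No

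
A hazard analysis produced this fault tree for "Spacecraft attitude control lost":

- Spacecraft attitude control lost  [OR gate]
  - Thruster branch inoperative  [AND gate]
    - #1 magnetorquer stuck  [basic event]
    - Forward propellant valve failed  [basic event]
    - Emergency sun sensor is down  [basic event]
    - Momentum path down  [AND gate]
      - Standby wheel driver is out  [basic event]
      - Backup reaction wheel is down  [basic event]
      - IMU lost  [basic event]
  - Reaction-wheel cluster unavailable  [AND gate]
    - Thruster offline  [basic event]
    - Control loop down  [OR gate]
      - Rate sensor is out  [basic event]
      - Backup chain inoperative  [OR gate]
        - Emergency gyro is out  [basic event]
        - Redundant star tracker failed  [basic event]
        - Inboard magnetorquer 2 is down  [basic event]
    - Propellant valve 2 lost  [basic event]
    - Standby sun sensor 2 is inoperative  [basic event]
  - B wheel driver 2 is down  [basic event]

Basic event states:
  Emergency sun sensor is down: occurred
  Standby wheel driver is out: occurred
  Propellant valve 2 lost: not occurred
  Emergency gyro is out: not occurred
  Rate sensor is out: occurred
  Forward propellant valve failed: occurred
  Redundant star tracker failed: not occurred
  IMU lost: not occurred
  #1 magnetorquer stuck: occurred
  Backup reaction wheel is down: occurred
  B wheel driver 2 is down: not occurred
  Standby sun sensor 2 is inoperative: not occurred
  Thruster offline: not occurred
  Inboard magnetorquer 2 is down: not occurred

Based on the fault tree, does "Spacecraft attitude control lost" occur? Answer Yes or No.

No

Momentum path down [AND]: Standby wheel driver is out=occurs, Backup reaction wheel is down=occurs, IMU lost=not → not all inputs occur → does not occur.
Thruster branch inoperative [AND]: #1 magnetorquer stuck=occurs, Forward propellant valve failed=occurs, Emergency sun sensor is down=occurs, Momentum path down=not → not all inputs occur → does not occur.
Backup chain inoperative [OR]: Emergency gyro is out=not, Redundant star tracker failed=not, Inboard magnetorquer 2 is down=not → no input occurs → does not occur.
Control loop down [OR]: Rate sensor is out=occurs, Backup chain inoperative=not → at least one input occurs → occurs.
Reaction-wheel cluster unavailable [AND]: Thruster offline=not, Control loop down=occurs, Propellant valve 2 lost=not, Standby sun sensor 2 is inoperative=not → not all inputs occur → does not occur.
Spacecraft attitude control lost [OR]: Thruster branch inoperative=not, Reaction-wheel cluster unavailable=not, B wheel driver 2 is down=not → no input occurs → does not occur.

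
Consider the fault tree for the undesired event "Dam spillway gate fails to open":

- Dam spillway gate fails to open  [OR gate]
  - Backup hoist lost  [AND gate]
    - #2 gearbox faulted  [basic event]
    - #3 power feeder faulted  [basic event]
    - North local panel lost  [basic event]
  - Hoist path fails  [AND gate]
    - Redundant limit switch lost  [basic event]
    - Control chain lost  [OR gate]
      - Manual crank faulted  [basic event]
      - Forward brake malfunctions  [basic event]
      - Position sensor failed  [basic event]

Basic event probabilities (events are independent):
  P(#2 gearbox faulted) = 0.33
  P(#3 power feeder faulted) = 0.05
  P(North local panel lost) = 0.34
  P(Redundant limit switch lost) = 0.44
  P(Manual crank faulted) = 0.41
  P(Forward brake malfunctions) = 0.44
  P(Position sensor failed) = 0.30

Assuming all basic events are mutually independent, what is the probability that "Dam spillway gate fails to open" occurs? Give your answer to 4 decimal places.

0.3419

P(Backup hoist lost) [AND] = 0.33 × 0.05 × 0.34 = 0.005610
P(Control chain lost) [OR] = 1 − (1−0.41) × (1−0.44) × (1−0.30) = 0.768720
P(Hoist path fails) [AND] = 0.44 × 0.768720 = 0.338237
P(Dam spillway gate fails to open) [OR] = 1 − (1−0.005610) × (1−0.338237) = 0.341949
Rounded to 4 decimal places: P(Dam spillway gate fails to open) ≈ 0.3419.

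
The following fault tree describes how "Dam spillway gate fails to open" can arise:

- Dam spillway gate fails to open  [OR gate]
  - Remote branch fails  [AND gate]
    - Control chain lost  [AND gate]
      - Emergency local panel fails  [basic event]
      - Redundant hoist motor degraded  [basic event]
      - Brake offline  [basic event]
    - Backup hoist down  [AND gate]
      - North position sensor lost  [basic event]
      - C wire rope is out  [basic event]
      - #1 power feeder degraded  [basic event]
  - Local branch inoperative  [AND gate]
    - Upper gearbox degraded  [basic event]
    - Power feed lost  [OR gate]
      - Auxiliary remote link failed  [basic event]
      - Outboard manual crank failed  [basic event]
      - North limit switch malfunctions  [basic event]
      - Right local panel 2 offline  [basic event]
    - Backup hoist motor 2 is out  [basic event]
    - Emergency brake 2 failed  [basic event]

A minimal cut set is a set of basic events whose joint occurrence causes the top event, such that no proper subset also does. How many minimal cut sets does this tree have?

Control chain lost [AND]: one cut set from each child combined → 1 × 1 × 1 = 1 cut set(s).
Backup hoist down [AND]: one cut set from each child combined → 1 × 1 × 1 = 1 cut set(s).
Remote branch fails [AND]: one cut set from each child combined → 1 × 1 = 1 cut set(s).
Power feed lost [OR]: union of children's cut sets → 4 cut set(s).
Local branch inoperative [AND]: one cut set from each child combined → 1 × 4 × 1 × 1 = 4 cut set(s).
Dam spillway gate fails to open [OR]: union of children's cut sets → 5 cut set(s).
Minimal cut sets: {#1 power feeder degraded, Brake offline, C wire rope is out, Emergency local panel fails, North position sensor lost, Redundant hoist motor degraded}; {Auxiliary remote link failed, Backup hoist motor 2 is out, Emergency brake 2 failed, Upper gearbox degraded}; {Backup hoist motor 2 is out, Emergency brake 2 failed, Outboard manual crank failed, Upper gearbox degraded}; {Backup hoist motor 2 is out, Emergency brake 2 failed, North limit switch malfunctions, Upper gearbox degraded}; {Backup hoist motor 2 is out, Emergency brake 2 failed, Right local panel 2 offline, Upper gearbox degraded}.

5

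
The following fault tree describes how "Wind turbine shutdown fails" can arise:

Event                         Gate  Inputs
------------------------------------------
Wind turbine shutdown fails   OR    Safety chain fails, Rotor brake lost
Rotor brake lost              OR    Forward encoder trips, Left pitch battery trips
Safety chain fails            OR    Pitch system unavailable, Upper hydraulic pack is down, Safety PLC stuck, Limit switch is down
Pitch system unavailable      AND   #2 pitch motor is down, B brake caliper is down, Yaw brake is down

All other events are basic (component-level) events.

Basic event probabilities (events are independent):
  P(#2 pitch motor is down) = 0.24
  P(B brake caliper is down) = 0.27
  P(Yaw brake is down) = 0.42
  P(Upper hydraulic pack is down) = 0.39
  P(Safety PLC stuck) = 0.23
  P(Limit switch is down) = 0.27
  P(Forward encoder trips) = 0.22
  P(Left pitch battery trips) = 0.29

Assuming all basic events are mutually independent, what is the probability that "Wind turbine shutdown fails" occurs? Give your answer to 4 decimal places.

P(Pitch system unavailable) [AND] = 0.24 × 0.27 × 0.42 = 0.027216
P(Safety chain fails) [OR] = 1 − (1−0.027216) × (1−0.39) × (1−0.23) × (1−0.27) = 0.666451
P(Rotor brake lost) [OR] = 1 − (1−0.22) × (1−0.29) = 0.446200
P(Wind turbine shutdown fails) [OR] = 1 − (1−0.666451) × (1−0.446200) = 0.815281
Rounded to 4 decimal places: P(Wind turbine shutdown fails) ≈ 0.8153.

0.8153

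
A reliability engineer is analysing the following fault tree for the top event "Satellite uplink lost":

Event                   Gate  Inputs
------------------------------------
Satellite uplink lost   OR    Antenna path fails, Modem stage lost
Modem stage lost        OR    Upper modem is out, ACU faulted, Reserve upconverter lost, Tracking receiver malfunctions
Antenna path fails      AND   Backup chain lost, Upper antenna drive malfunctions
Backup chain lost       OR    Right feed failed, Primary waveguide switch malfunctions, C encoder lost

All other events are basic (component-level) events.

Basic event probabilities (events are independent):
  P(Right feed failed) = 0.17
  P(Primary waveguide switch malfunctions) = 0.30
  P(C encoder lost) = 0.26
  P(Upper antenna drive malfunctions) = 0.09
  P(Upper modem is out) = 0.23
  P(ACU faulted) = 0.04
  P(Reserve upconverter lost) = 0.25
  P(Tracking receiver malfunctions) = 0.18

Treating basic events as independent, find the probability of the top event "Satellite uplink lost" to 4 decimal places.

P(Backup chain lost) [OR] = 1 − (1−0.17) × (1−0.30) × (1−0.26) = 0.570060
P(Antenna path fails) [AND] = 0.570060 × 0.09 = 0.051305
P(Modem stage lost) [OR] = 1 − (1−0.23) × (1−0.04) × (1−0.25) × (1−0.18) = 0.545392
P(Satellite uplink lost) [OR] = 1 − (1−0.051305) × (1−0.545392) = 0.568716
Rounded to 4 decimal places: P(Satellite uplink lost) ≈ 0.5687.

0.5687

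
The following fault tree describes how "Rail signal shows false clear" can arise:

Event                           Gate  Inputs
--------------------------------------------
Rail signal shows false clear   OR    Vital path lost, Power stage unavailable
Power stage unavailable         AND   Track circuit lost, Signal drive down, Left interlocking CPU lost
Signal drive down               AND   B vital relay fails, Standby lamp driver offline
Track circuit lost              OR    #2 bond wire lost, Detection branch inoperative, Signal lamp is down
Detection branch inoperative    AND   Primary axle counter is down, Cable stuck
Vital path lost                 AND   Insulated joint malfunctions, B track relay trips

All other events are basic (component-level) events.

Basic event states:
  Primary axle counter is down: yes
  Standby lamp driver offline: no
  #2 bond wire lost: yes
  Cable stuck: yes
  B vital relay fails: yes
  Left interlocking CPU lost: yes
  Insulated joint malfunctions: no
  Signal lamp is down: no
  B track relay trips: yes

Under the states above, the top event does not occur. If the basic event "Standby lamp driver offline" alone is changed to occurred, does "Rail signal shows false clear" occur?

Yes

Counterfactual: set "Standby lamp driver offline" to occurred.
Vital path lost [AND]: Insulated joint malfunctions=not, B track relay trips=occurs → not all inputs occur → does not occur.
Detection branch inoperative [AND]: Primary axle counter is down=occurs, Cable stuck=occurs → all inputs occur → occurs.
Track circuit lost [OR]: #2 bond wire lost=occurs, Detection branch inoperative=occurs, Signal lamp is down=not → at least one input occurs → occurs.
Signal drive down [AND]: B vital relay fails=occurs, Standby lamp driver offline=occurs → all inputs occur → occurs.
Power stage unavailable [AND]: Track circuit lost=occurs, Signal drive down=occurs, Left interlocking CPU lost=occurs → all inputs occur → occurs.
Rail signal shows false clear [OR]: Vital path lost=not, Power stage unavailable=occurs → at least one input occurs → occurs.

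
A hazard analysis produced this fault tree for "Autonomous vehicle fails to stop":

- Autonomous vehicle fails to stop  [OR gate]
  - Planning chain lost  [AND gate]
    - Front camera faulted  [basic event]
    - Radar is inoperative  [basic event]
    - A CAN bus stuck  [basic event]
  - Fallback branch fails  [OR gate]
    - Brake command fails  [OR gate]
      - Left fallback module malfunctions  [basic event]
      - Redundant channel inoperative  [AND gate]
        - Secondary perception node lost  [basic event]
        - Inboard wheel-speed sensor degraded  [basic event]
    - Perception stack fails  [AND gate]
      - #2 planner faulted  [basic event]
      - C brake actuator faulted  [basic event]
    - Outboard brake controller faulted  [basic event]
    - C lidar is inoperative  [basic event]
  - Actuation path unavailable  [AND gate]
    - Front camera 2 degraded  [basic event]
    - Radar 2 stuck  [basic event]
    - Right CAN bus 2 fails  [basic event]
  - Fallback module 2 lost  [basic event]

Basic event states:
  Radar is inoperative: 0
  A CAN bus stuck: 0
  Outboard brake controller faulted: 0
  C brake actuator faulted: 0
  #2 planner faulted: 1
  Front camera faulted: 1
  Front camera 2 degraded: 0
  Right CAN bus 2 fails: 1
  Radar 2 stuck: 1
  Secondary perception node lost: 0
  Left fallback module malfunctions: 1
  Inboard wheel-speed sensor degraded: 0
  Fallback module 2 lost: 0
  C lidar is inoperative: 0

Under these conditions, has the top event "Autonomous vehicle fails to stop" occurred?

Yes

Planning chain lost [AND]: Front camera faulted=occurs, Radar is inoperative=not, A CAN bus stuck=not → not all inputs occur → does not occur.
Redundant channel inoperative [AND]: Secondary perception node lost=not, Inboard wheel-speed sensor degraded=not → not all inputs occur → does not occur.
Brake command fails [OR]: Left fallback module malfunctions=occurs, Redundant channel inoperative=not → at least one input occurs → occurs.
Perception stack fails [AND]: #2 planner faulted=occurs, C brake actuator faulted=not → not all inputs occur → does not occur.
Fallback branch fails [OR]: Brake command fails=occurs, Perception stack fails=not, Outboard brake controller faulted=not, C lidar is inoperative=not → at least one input occurs → occurs.
Actuation path unavailable [AND]: Front camera 2 degraded=not, Radar 2 stuck=occurs, Right CAN bus 2 fails=occurs → not all inputs occur → does not occur.
Autonomous vehicle fails to stop [OR]: Planning chain lost=not, Fallback branch fails=occurs, Actuation path unavailable=not, Fallback module 2 lost=not → at least one input occurs → occurs.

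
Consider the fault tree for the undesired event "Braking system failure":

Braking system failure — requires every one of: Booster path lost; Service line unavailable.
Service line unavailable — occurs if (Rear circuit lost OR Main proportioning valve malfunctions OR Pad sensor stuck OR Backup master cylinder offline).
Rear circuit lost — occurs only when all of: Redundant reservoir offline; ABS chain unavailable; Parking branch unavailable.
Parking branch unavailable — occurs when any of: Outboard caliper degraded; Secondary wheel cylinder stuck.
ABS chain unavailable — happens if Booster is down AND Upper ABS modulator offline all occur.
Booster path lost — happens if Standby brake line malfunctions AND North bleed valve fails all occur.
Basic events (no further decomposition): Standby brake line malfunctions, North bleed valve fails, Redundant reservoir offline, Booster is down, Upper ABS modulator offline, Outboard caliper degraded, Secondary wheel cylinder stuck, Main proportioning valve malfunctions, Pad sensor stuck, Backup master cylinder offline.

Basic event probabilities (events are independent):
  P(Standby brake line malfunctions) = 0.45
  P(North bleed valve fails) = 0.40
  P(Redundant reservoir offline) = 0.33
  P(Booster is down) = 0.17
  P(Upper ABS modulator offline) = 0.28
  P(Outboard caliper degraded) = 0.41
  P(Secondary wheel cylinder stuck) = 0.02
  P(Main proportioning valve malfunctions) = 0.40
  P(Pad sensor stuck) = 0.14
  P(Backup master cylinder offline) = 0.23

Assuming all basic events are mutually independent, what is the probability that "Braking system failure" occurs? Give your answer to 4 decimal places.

0.1090

P(Booster path lost) [AND] = 0.45 × 0.40 = 0.180000
P(ABS chain unavailable) [AND] = 0.17 × 0.28 = 0.047600
P(Parking branch unavailable) [OR] = 1 − (1−0.41) × (1−0.02) = 0.421800
P(Rear circuit lost) [AND] = 0.33 × 0.047600 × 0.421800 = 0.006626
P(Service line unavailable) [OR] = 1 − (1−0.006626) × (1−0.40) × (1−0.14) × (1−0.23) = 0.605313
P(Braking system failure) [AND] = 0.180000 × 0.605313 = 0.108956
Rounded to 4 decimal places: P(Braking system failure) ≈ 0.1090.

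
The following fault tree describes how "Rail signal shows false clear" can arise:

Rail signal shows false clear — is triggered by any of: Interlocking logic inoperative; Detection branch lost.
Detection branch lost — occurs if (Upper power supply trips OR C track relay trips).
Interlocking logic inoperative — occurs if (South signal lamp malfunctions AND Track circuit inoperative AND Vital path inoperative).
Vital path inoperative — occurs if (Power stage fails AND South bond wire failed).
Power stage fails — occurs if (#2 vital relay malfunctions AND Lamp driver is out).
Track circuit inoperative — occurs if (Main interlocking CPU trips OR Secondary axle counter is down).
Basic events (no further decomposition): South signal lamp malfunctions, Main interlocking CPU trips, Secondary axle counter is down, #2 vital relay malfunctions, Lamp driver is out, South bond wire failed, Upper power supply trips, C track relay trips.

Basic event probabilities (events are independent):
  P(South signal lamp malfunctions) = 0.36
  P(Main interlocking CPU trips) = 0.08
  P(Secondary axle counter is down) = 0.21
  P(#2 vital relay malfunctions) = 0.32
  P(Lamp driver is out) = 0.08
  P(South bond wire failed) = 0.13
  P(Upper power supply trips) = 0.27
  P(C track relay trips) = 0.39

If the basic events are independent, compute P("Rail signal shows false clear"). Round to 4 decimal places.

0.5548

P(Track circuit inoperative) [OR] = 1 − (1−0.08) × (1−0.21) = 0.273200
P(Power stage fails) [AND] = 0.32 × 0.08 = 0.025600
P(Vital path inoperative) [AND] = 0.025600 × 0.13 = 0.003328
P(Interlocking logic inoperative) [AND] = 0.36 × 0.273200 × 0.003328 = 0.000327
P(Detection branch lost) [OR] = 1 − (1−0.27) × (1−0.39) = 0.554700
P(Rail signal shows false clear) [OR] = 1 − (1−0.000327) × (1−0.554700) = 0.554846
Rounded to 4 decimal places: P(Rail signal shows false clear) ≈ 0.5548.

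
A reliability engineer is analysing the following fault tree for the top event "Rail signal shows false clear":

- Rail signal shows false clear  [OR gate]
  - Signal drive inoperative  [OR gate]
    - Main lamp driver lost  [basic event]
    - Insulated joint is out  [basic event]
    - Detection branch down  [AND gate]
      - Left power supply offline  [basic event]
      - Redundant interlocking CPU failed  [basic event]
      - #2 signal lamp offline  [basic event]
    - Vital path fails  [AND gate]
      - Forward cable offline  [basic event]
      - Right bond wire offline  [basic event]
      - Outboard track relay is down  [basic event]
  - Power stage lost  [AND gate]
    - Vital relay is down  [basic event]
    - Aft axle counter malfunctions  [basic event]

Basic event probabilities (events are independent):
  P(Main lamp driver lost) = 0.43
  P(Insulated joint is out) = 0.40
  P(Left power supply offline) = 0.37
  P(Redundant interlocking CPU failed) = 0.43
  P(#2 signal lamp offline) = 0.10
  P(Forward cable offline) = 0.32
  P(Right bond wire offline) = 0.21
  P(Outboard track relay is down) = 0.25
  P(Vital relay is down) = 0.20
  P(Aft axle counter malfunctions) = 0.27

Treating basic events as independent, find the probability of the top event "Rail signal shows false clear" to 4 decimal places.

0.6870

P(Detection branch down) [AND] = 0.37 × 0.43 × 0.10 = 0.015910
P(Vital path fails) [AND] = 0.32 × 0.21 × 0.25 = 0.016800
P(Signal drive inoperative) [OR] = 1 − (1−0.43) × (1−0.40) × (1−0.015910) × (1−0.016800) = 0.669095
P(Power stage lost) [AND] = 0.20 × 0.27 = 0.054000
P(Rail signal shows false clear) [OR] = 1 − (1−0.669095) × (1−0.054000) = 0.686964
Rounded to 4 decimal places: P(Rail signal shows false clear) ≈ 0.6870.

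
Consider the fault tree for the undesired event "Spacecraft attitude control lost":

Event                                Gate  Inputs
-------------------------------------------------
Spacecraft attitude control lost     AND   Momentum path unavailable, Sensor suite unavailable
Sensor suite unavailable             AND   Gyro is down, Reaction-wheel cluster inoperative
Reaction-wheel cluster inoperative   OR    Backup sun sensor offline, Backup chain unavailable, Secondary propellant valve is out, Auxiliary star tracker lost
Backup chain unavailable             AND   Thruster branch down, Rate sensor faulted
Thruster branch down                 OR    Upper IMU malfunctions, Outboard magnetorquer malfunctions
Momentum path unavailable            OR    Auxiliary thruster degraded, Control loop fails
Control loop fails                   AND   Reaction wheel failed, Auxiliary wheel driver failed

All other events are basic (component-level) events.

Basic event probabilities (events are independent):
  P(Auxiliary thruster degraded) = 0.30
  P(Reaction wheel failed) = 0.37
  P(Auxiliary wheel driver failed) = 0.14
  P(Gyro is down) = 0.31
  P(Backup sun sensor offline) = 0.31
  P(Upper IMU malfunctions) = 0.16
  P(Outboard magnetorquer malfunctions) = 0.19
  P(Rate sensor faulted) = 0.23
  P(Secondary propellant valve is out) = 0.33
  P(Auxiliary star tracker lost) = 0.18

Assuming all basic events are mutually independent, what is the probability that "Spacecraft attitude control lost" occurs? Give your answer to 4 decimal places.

0.0676

P(Control loop fails) [AND] = 0.37 × 0.14 = 0.051800
P(Momentum path unavailable) [OR] = 1 − (1−0.30) × (1−0.051800) = 0.336260
P(Thruster branch down) [OR] = 1 − (1−0.16) × (1−0.19) = 0.319600
P(Backup chain unavailable) [AND] = 0.319600 × 0.23 = 0.073508
P(Reaction-wheel cluster inoperative) [OR] = 1 − (1−0.31) × (1−0.073508) × (1−0.33) × (1−0.18) = 0.648780
P(Sensor suite unavailable) [AND] = 0.31 × 0.648780 = 0.201122
P(Spacecraft attitude control lost) [AND] = 0.336260 × 0.201122 = 0.067629
Rounded to 4 decimal places: P(Spacecraft attitude control lost) ≈ 0.0676.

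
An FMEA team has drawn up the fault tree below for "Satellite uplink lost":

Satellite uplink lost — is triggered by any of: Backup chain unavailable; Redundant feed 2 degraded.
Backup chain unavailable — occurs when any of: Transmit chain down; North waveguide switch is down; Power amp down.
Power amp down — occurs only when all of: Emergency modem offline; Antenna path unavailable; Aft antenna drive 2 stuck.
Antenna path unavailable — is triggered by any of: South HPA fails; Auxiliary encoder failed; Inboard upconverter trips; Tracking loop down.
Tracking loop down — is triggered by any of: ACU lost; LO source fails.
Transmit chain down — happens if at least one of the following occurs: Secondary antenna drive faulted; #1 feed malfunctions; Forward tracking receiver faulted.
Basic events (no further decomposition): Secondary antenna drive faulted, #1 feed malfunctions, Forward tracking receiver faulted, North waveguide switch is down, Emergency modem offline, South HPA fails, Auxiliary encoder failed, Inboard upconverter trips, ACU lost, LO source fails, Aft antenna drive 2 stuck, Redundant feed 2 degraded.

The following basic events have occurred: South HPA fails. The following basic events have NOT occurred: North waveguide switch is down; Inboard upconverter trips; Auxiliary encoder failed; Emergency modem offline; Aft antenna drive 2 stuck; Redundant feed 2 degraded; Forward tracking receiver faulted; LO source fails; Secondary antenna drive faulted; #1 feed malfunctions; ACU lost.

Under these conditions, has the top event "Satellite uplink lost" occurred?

Transmit chain down [OR]: Secondary antenna drive faulted=not, #1 feed malfunctions=not, Forward tracking receiver faulted=not → no input occurs → does not occur.
Tracking loop down [OR]: ACU lost=not, LO source fails=not → no input occurs → does not occur.
Antenna path unavailable [OR]: South HPA fails=occurs, Auxiliary encoder failed=not, Inboard upconverter trips=not, Tracking loop down=not → at least one input occurs → occurs.
Power amp down [AND]: Emergency modem offline=not, Antenna path unavailable=occurs, Aft antenna drive 2 stuck=not → not all inputs occur → does not occur.
Backup chain unavailable [OR]: Transmit chain down=not, North waveguide switch is down=not, Power amp down=not → no input occurs → does not occur.
Satellite uplink lost [OR]: Backup chain unavailable=not, Redundant feed 2 degraded=not → no input occurs → does not occur.

No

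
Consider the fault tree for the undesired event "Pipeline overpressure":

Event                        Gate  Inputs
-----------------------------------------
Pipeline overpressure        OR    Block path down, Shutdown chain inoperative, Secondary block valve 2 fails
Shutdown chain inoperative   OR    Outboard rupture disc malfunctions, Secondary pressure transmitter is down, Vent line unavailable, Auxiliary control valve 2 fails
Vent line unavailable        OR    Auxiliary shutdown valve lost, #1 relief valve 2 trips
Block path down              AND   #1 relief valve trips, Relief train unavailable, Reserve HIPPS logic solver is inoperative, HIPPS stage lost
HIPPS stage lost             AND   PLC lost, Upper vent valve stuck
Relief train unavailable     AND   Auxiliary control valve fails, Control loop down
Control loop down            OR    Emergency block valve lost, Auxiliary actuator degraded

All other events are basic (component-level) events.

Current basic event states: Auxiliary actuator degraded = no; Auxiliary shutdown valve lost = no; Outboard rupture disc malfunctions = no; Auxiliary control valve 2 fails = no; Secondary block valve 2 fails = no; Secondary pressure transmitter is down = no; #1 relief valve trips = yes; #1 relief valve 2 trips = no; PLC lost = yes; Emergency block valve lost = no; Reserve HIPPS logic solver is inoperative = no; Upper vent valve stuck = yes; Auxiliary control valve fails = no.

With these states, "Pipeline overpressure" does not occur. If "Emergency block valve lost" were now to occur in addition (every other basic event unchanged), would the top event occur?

No

Counterfactual: set "Emergency block valve lost" to occurred.
Control loop down [OR]: Emergency block valve lost=occurs, Auxiliary actuator degraded=not → at least one input occurs → occurs.
Relief train unavailable [AND]: Auxiliary control valve fails=not, Control loop down=occurs → not all inputs occur → does not occur.
HIPPS stage lost [AND]: PLC lost=occurs, Upper vent valve stuck=occurs → all inputs occur → occurs.
Block path down [AND]: #1 relief valve trips=occurs, Relief train unavailable=not, Reserve HIPPS logic solver is inoperative=not, HIPPS stage lost=occurs → not all inputs occur → does not occur.
Vent line unavailable [OR]: Auxiliary shutdown valve lost=not, #1 relief valve 2 trips=not → no input occurs → does not occur.
Shutdown chain inoperative [OR]: Outboard rupture disc malfunctions=not, Secondary pressure transmitter is down=not, Vent line unavailable=not, Auxiliary control valve 2 fails=not → no input occurs → does not occur.
Pipeline overpressure [OR]: Block path down=not, Shutdown chain inoperative=not, Secondary block valve 2 fails=not → no input occurs → does not occur.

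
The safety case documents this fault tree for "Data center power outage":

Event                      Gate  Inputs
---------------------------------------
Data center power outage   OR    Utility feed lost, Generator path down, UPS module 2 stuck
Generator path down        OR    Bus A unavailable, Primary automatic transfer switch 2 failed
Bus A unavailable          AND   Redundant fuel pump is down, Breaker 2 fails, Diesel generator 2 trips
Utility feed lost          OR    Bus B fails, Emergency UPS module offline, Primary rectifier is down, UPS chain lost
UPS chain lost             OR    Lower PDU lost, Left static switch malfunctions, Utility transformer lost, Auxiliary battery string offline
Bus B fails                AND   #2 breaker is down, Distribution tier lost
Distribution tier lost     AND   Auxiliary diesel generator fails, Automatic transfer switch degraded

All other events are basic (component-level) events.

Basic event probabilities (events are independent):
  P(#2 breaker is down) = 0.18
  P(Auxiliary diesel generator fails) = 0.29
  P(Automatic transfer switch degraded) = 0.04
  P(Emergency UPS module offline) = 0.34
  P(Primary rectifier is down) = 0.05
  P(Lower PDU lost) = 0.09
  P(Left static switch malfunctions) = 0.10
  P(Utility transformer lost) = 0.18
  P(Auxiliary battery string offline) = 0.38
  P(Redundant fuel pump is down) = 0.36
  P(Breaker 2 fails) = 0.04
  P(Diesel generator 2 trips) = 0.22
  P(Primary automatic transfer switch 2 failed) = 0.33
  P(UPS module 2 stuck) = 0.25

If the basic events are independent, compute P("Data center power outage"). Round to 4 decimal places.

P(Distribution tier lost) [AND] = 0.29 × 0.04 = 0.011600
P(Bus B fails) [AND] = 0.18 × 0.011600 = 0.002088
P(UPS chain lost) [OR] = 1 − (1−0.09) × (1−0.10) × (1−0.18) × (1−0.38) = 0.583620
P(Utility feed lost) [OR] = 1 − (1−0.002088) × (1−0.34) × (1−0.05) × (1−0.583620) = 0.739475
P(Bus A unavailable) [AND] = 0.36 × 0.04 × 0.22 = 0.003168
P(Generator path down) [OR] = 1 − (1−0.003168) × (1−0.33) = 0.332123
P(Data center power outage) [OR] = 1 − (1−0.739475) × (1−0.332123) × (1−0.25) = 0.869501
Rounded to 4 decimal places: P(Data center power outage) ≈ 0.8695.

0.8695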